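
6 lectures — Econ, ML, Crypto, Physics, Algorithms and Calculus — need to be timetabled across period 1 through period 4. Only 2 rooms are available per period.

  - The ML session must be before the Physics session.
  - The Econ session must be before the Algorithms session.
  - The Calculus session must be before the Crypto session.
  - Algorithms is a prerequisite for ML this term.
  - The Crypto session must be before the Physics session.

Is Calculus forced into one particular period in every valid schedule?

No

Calculus can be period 1 (e.g. Econ -> period 1, Calculus -> period 1, Crypto -> period 2, Algorithms -> period 2, ML -> period 3, Physics -> period 4) or period 2 (e.g. Algorithms in period 2, Econ in period 1, Physics in period 4, ML in period 3, Crypto in period 3, Calculus in period 2).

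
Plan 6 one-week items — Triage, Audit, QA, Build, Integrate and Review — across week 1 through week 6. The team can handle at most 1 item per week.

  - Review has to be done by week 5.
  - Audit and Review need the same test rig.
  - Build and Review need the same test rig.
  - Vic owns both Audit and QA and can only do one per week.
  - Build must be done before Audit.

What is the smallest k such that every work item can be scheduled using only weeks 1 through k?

The precedence chain requires at least 2 distinct weeks.
With at most 1 per week and 6 work items, at least 6 weeks are needed.
6 works (last occupied week: week 6): for example Triage in week 4, Integrate in week 6, QA in week 5, Review in week 1, Build in week 2, Audit in week 3.

6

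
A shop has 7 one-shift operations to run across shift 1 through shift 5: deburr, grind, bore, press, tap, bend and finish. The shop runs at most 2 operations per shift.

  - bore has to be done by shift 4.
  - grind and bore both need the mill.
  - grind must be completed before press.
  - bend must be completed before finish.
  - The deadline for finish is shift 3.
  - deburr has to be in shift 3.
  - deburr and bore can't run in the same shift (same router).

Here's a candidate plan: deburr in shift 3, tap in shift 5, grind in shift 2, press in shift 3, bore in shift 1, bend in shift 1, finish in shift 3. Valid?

deburr and bore can't run in the same shift (same router) — holds.
grind and bore both need the mill — holds.
grind must be completed before press — holds.
bend must be completed before finish — holds.
The deadline for finish is shift 3 — holds.
deburr has to be in shift 3 — holds.
bore has to be done by shift 4 — holds.
The shop runs at most 2 operations per shift — violated.

Invalid. The shop runs at most 2 operations per shift.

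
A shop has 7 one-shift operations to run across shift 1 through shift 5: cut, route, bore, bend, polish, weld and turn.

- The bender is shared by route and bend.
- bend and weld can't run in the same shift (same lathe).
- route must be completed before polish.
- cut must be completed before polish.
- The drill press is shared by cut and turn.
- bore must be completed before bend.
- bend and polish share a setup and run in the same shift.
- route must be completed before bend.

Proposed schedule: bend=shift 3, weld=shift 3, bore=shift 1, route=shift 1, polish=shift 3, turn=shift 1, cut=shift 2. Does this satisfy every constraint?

No — it violates: bend and weld can't run in the same shift (same lathe)

bend and polish share a setup and run in the same shift — holds.
cut must be completed before polish — holds.
The bender is shared by route and bend — holds.
route must be completed before bend — holds.
bend and weld can't run in the same shift (same lathe) — violated.
bore must be completed before bend — holds.
route must be completed before polish — holds.
The drill press is shared by cut and turn — holds.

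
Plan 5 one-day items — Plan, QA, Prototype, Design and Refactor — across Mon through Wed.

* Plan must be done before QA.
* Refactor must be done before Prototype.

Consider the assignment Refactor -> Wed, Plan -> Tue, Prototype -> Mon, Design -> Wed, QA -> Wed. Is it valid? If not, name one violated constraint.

Invalid. Refactor must be done before Prototype.

Refactor must be done before Prototype — violated.
Plan must be done before QA — holds.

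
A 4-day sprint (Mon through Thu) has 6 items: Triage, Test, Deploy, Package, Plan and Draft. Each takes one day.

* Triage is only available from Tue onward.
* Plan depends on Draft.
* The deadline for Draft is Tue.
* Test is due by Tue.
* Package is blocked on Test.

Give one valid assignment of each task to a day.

Test=Mon; Package=Tue; Triage=Tue; Plan=Tue; Draft=Mon; Deploy=Mon

Checking: Test(Mon) before Package(Tue); Draft(Mon) before Plan(Tue); Test=Mon in [Mon,Tue]; Draft=Mon in [Mon,Tue]; Triage=Tue in [Tue,Thu].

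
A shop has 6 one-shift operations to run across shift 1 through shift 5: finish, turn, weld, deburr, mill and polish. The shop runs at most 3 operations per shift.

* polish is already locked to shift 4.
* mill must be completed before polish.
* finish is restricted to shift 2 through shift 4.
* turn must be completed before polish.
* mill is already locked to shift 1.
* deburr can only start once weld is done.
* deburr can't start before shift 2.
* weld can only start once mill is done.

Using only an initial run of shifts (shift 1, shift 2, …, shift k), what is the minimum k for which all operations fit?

The precedence chain requires at least 3 distinct shifts.
With at most 3 per shift and 6 operations, at least 2 shifts are needed.
polish can't be placed before shift 4, so the schedule must run through at least shift 4.
4 works (last occupied shift: shift 4): for example polish=shift 4; mill=shift 1; turn=shift 1; finish=shift 2; deburr=shift 3; weld=shift 2.

4 shifts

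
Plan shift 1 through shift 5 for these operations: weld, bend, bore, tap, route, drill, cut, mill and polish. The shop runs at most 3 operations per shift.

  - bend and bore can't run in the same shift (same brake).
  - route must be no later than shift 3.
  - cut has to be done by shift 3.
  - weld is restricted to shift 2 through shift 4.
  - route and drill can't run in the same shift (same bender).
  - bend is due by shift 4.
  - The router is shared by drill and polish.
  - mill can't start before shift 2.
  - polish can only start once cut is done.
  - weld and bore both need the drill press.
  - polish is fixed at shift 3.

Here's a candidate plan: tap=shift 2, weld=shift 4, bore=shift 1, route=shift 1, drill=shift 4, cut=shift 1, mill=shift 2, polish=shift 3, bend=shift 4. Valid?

weld and bore both need the drill press — holds.
mill can't start before shift 2 — holds.
route and drill can't run in the same shift (same bender) — holds.
The shop runs at most 3 operations per shift — holds.
bend and bore can't run in the same shift (same brake) — holds.
cut has to be done by shift 3 — holds.
route must be no later than shift 3 — holds.
The router is shared by drill and polish — holds.
polish is fixed at shift 3 — holds.
weld is restricted to shift 2 through shift 4 — holds.
polish can only start once cut is done — holds.
bend is due by shift 4 — holds.

Yes, all constraints hold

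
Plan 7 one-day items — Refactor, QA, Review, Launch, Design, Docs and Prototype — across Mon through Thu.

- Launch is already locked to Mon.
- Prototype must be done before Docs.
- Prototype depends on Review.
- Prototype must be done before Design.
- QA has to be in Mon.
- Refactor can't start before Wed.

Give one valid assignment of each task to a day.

Design=Wed; Docs=Wed; Refactor=Wed; QA=Mon; Prototype=Tue; Review=Mon; Launch=Mon

Checking: Prototype(Tue) before Design(Wed); Review(Mon) before Prototype(Tue); Prototype(Tue) before Docs(Wed); Refactor=Wed in [Wed,Thu]; Launch=Mon in [Mon,Mon]; QA=Mon in [Mon,Mon].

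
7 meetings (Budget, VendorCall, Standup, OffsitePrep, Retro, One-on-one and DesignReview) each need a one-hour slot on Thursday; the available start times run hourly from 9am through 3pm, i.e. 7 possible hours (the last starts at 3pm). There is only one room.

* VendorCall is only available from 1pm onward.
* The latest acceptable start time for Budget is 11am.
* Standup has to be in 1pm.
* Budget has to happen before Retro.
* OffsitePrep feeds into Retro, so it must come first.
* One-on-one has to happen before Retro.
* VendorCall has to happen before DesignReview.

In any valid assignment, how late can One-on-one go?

Downstream work caps One-on-one at 2pm.
One-on-one at 11am is achievable: VendorCall -> 2pm; Retro -> 12pm; One-on-one -> 11am; OffsitePrep -> 10am; DesignReview -> 3pm; Standup -> 1pm; Budget -> 9am.
Nothing later works — the capacity limit rule out every hour after 11am.

11am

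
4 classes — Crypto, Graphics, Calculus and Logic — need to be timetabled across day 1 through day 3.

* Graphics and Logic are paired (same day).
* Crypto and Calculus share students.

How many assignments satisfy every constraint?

18

Splitting on Crypto: it can be day 1 (6), day 2 (6), day 3 (6). Listing each branch's schedules as (Graphics, Calculus, Logic) by day number:
Crypto=day 1: (1,2,1) (1,3,1) (2,2,2) (2,3,2) (3,2,3) (3,3,3) — 6.
Crypto=day 2: (1,1,1) (1,3,1) (2,1,2) (2,3,2) (3,1,3) (3,3,3) — 6.
Crypto=day 3: (1,1,1) (1,2,1) (2,1,2) (2,2,2) (3,1,3) (3,2,3) — 6.
Summing: 6 + 6 + 6 = 18.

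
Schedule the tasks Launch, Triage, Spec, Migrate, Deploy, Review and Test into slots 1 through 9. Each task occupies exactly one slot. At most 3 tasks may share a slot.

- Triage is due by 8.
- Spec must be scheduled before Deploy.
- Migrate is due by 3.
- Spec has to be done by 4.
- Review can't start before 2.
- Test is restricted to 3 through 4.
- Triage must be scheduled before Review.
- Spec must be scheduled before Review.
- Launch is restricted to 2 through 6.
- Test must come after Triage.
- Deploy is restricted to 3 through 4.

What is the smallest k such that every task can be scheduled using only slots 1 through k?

The precedence chain requires at least 2 distinct slots.
With at most 3 per slot and 7 tasks, at least 3 slots are needed.
Deploy can't be placed before 3, so the schedule must run through at least slot 3.
3 works (last occupied slot: 3): for example Test -> 3; Review -> 2; Triage -> 1; Migrate -> 1; Spec -> 1; Launch -> 2; Deploy -> 3.

3 slots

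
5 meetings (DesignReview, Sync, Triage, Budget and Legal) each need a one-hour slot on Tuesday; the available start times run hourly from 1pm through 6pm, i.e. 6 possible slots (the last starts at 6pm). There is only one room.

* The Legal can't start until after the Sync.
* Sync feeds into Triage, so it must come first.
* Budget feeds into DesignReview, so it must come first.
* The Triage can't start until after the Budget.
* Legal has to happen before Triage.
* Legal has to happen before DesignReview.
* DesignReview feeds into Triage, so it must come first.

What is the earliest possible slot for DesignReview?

Precedence pushes DesignReview to at least 3pm; downstream work caps DesignReview at 5pm.
DesignReview at 4pm is achievable: Legal -> 2pm; Sync -> 1pm; DesignReview -> 4pm; Triage -> 5pm; Budget -> 3pm.
Nothing earlier works — the capacity limit rule out every slot before 4pm.

4pm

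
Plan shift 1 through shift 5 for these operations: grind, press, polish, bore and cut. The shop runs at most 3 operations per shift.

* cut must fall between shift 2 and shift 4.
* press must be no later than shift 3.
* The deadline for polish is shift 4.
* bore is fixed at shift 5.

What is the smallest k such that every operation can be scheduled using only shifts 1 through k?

5

With at most 3 per shift and 5 operations, at least 2 shifts are needed.
bore can't be placed before shift 5, so the schedule must run through at least shift 5.
5 works (last occupied shift: shift 5): for example press in shift 1; cut in shift 2; grind in shift 1; bore in shift 5; polish in shift 1.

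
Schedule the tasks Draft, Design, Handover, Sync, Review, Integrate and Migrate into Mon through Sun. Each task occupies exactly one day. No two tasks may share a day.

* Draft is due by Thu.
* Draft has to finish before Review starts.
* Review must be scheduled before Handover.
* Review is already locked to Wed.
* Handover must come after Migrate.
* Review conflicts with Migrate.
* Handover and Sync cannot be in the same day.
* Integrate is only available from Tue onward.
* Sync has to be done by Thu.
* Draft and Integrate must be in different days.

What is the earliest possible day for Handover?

Precedence pushes Handover to at least Thu.
Handover at Fri is achievable: Handover=Fri, Design=Sun, Migrate=Thu, Integrate=Sat, Review=Wed, Sync=Tue, Draft=Mon.
Nothing earlier works — the conflict and capacity constraints rule out every day before Fri.

Fri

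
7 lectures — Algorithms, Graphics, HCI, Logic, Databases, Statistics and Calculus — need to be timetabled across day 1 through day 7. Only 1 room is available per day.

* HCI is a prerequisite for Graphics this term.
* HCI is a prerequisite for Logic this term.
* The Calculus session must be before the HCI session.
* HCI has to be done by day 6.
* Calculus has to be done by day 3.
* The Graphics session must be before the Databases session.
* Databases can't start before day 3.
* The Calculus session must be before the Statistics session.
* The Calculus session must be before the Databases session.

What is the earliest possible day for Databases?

Databases is available from day 3; precedence pushes Databases to at least day 4.
Databases at day 4 is achievable: Databases=day 4, Logic=day 5, Graphics=day 3, Statistics=day 6, Algorithms=day 7, Calculus=day 1, HCI=day 2.

day 4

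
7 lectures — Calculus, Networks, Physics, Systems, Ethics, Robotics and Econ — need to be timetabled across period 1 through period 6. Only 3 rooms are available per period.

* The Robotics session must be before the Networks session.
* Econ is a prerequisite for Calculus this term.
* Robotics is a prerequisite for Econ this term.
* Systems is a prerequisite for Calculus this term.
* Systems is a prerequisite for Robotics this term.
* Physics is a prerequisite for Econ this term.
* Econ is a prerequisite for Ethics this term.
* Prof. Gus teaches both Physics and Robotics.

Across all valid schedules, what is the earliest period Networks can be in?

period 3

Precedence pushes Networks to at least period 3.
Networks at period 3 is achievable: Robotics in period 2, Calculus in period 4, Networks in period 3, Systems in period 1, Econ in period 3, Physics in period 1, Ethics in period 4.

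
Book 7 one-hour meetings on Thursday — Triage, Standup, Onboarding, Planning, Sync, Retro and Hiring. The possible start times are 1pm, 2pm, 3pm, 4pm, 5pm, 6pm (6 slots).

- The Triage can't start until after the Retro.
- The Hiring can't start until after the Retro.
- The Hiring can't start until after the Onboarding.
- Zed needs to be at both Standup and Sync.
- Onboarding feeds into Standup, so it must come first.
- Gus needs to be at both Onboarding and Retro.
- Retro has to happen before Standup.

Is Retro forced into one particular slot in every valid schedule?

Retro can be 1pm (e.g. Standup in 3pm, Triage in 2pm, Onboarding in 2pm, Hiring in 3pm, Planning in 1pm, Retro in 1pm, Sync in 1pm) or 2pm (e.g. Sync -> 1pm, Hiring -> 3pm, Planning -> 1pm, Onboarding -> 1pm, Standup -> 3pm, Triage -> 3pm, Retro -> 2pm).

No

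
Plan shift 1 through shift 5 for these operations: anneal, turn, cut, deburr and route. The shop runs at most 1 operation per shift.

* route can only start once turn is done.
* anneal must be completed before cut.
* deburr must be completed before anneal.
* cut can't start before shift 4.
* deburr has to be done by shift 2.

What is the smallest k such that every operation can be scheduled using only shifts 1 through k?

The precedence chain requires at least 3 distinct shifts.
With at most 1 per shift and 5 operations, at least 5 shifts are needed.
cut can't be placed before shift 4, so the schedule must run through at least shift 4.
5 works (last occupied shift: shift 5): for example deburr=shift 1; turn=shift 3; route=shift 5; cut=shift 4; anneal=shift 2.

5 shifts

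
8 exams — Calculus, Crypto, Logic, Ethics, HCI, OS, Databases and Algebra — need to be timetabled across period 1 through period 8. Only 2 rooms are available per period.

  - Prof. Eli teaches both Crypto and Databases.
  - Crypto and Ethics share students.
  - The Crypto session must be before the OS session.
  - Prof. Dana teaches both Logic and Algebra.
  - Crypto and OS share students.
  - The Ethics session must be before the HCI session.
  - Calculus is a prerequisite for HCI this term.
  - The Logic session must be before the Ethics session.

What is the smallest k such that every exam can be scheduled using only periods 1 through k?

The precedence chain requires at least 3 distinct periods.
With at most 2 per period and 8 exams, at least 4 periods are needed.
4 works (last occupied period: period 4): for example Algebra in period 4; Logic in period 1; HCI in period 3; Calculus in period 1; Crypto in period 3; Ethics in period 2; OS in period 4; Databases in period 2.

4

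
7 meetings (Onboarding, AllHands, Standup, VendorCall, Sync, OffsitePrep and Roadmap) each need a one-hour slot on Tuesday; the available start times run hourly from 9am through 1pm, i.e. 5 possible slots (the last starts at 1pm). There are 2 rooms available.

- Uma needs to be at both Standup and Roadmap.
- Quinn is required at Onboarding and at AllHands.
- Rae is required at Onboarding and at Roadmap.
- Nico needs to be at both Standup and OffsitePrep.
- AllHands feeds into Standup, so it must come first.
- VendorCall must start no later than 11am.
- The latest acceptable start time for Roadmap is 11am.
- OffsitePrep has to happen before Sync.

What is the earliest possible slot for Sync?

10am

Precedence pushes Sync to at least 10am.
Sync at 10am is achievable: AllHands in 11am; Standup in 12pm; VendorCall in 9am; Sync in 10am; OffsitePrep in 9am; Roadmap in 10am; Onboarding in 12pm.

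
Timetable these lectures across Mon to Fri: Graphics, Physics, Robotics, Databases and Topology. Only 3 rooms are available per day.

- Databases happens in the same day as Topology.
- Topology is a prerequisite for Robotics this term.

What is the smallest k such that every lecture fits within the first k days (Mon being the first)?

2

The precedence chain requires at least 2 distinct days.
With at most 3 per day and 5 lectures, at least 2 days are needed.
2 works (last occupied day: Tue): for example Graphics in Mon, Databases in Mon, Topology in Mon, Robotics in Tue, Physics in Tue.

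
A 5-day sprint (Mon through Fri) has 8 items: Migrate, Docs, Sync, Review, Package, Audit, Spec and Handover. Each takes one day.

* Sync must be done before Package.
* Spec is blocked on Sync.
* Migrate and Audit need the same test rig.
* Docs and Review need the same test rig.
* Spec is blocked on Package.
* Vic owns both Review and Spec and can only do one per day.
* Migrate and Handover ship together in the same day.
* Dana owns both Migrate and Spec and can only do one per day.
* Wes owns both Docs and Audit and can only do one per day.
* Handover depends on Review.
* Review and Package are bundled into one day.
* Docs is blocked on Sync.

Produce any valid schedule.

Review=Tue; Sync=Mon; Handover=Thu; Docs=Wed; Package=Tue; Spec=Wed; Migrate=Thu; Audit=Mon

Checking: Sync(Mon) before Docs(Wed); Review(Tue) before Handover(Thu); Sync(Mon) before Spec(Wed); Sync(Mon) before Package(Tue); Package(Tue) before Spec(Wed); Migrate(Thu) != Spec(Wed); Review(Tue) != Spec(Wed); Docs(Wed) != Review(Tue); Migrate(Thu) != Audit(Mon); Docs(Wed) != Audit(Mon); Review = Package = Tue; Migrate = Handover = Thu.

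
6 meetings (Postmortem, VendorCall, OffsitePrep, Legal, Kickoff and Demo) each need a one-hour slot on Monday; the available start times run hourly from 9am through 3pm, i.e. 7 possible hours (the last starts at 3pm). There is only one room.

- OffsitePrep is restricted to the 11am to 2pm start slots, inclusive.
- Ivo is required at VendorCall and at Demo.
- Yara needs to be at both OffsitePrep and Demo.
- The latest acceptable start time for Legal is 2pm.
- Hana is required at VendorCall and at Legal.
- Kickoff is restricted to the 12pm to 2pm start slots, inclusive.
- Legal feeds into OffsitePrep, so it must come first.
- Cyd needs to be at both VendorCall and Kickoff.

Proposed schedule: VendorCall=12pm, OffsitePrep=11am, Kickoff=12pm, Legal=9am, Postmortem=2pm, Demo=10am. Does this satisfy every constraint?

Invalid. Cyd needs to be at both VendorCall and Kickoff.

Ivo is required at VendorCall and at Demo — holds.
Hana is required at VendorCall and at Legal — holds.
Legal feeds into OffsitePrep, so it must come first — holds.
OffsitePrep is restricted to the 11am to 2pm start slots, inclusive — holds.
Yara needs to be at both OffsitePrep and Demo — holds.
Cyd needs to be at both VendorCall and Kickoff — violated.
Kickoff is restricted to the 12pm to 2pm start slots, inclusive — holds.
The latest acceptable start time for Legal is 2pm — holds.
There is only one room — violated.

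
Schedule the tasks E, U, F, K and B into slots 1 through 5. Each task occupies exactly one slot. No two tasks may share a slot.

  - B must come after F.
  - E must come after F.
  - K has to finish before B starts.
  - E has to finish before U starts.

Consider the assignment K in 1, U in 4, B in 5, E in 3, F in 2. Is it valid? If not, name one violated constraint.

B must come after F — holds.
E must come after F — holds.
E has to finish before U starts — holds.
K has to finish before B starts — holds.
No two tasks may share a slot — holds.

Yes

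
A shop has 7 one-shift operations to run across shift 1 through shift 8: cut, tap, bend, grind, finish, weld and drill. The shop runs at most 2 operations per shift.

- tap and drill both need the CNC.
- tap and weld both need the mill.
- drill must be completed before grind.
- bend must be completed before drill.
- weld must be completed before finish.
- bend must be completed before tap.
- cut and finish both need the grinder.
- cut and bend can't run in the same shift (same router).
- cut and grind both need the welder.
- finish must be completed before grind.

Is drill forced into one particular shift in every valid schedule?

No

drill can be shift 2 (e.g. tap -> shift 3; bend -> shift 1; cut -> shift 4; grind -> shift 3; weld -> shift 1; drill -> shift 2; finish -> shift 2) or shift 3 (e.g. grind=shift 4, finish=shift 2, tap=shift 2, bend=shift 1, drill=shift 3, cut=shift 3, weld=shift 1).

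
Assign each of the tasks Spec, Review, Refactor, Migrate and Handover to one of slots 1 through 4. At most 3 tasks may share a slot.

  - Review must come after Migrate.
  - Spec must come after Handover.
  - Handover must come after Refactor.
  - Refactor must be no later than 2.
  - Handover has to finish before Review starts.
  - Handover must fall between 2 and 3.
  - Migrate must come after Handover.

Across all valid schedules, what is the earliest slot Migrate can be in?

3

Precedence pushes Migrate to at least 3; downstream work caps Migrate at 3.
Migrate at 3 is achievable: Review in 4; Spec in 3; Handover in 2; Refactor in 1; Migrate in 3.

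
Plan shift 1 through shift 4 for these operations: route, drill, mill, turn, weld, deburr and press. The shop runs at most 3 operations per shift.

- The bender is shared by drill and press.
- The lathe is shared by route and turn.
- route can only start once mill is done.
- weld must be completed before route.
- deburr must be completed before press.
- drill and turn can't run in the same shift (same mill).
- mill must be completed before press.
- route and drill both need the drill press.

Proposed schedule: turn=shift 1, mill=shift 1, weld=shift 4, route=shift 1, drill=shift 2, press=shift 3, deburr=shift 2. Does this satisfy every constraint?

Invalid. weld must be completed before route.

weld must be completed before route — violated.
drill and turn can't run in the same shift (same mill) — holds.
route and drill both need the drill press — holds.
The lathe is shared by route and turn — violated.
The shop runs at most 3 operations per shift — holds.
mill must be completed before press — holds.
deburr must be completed before press — holds.
The bender is shared by drill and press — holds.
route can only start once mill is done — violated.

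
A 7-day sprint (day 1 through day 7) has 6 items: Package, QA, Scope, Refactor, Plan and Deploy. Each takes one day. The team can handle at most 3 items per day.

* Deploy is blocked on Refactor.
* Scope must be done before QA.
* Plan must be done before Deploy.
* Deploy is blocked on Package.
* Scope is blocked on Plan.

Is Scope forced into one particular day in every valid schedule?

No

Scope can be day 2 (e.g. QA -> day 3; Refactor -> day 1; Plan -> day 1; Deploy -> day 2; Scope -> day 2; Package -> day 1) or day 3 (e.g. Package in day 1; Scope in day 3; QA in day 4; Refactor in day 1; Deploy in day 2; Plan in day 1).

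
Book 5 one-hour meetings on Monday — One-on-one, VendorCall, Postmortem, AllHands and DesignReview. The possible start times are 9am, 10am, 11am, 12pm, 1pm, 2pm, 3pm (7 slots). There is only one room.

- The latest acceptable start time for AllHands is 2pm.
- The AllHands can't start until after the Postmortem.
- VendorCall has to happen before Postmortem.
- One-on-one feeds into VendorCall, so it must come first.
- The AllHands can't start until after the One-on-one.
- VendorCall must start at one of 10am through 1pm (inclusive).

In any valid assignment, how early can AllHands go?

12pm

Precedence pushes AllHands to at least 12pm; AllHands's own window allows nothing later than 2pm.
AllHands at 12pm is achievable: VendorCall in 10am, DesignReview in 1pm, AllHands in 12pm, Postmortem in 11am, One-on-one in 9am.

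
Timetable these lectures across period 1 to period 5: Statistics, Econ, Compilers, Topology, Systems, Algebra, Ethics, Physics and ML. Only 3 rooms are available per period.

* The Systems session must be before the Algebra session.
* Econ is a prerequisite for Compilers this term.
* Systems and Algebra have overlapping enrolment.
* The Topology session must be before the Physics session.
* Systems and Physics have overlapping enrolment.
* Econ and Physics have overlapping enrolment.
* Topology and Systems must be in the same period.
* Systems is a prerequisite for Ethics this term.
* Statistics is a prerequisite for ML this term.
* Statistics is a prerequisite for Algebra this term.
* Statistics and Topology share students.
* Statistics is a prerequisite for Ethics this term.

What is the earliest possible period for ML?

Precedence pushes ML to at least period 2.
ML at period 2 is achievable: Topology in period 2; Algebra in period 3; Ethics in period 3; Econ in period 1; Statistics in period 1; Physics in period 4; ML in period 2; Systems in period 2; Compilers in period 3.

period 2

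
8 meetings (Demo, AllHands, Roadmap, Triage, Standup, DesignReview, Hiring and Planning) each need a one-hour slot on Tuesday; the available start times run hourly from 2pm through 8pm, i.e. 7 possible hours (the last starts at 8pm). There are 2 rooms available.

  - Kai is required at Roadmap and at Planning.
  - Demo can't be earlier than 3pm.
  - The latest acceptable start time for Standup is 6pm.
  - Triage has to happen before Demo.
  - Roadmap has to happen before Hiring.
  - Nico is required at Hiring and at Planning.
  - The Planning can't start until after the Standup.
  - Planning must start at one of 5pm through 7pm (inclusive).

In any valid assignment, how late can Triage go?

7pm

Downstream work caps Triage at 7pm.
Triage at 7pm is achievable: Hiring -> 3pm; Standup -> 2pm; DesignReview -> 4pm; Triage -> 7pm; Demo -> 8pm; Roadmap -> 2pm; AllHands -> 3pm; Planning -> 5pm.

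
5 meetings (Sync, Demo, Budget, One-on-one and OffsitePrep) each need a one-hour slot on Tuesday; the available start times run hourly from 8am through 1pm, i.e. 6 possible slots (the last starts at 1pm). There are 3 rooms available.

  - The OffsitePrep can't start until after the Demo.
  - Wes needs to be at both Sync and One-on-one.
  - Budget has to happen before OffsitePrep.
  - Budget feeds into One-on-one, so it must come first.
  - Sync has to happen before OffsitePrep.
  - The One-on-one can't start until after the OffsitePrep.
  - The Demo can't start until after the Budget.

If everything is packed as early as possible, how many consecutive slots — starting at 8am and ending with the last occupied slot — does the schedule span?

4 slots

The precedence chain requires at least 4 distinct slots.
With at most 3 per slot and 5 meetings, at least 2 slots are needed.
4 works (last occupied slot: 11am): for example Demo=9am, One-on-one=11am, OffsitePrep=10am, Sync=8am, Budget=8am.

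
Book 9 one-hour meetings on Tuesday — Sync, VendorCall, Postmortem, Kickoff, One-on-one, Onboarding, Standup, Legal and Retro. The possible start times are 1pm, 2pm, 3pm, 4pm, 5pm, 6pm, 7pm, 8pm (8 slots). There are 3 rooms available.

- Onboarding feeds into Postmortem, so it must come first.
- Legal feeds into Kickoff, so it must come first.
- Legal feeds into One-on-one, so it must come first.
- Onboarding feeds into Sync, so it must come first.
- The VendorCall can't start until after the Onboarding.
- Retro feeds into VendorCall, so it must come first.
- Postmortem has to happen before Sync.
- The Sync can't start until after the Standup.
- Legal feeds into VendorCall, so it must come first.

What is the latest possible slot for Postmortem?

7pm

Precedence pushes Postmortem to at least 2pm; downstream work caps Postmortem at 7pm.
Postmortem at 7pm is achievable: One-on-one -> 2pm; Standup -> 3pm; Retro -> 1pm; Postmortem -> 7pm; Kickoff -> 2pm; VendorCall -> 2pm; Sync -> 8pm; Onboarding -> 1pm; Legal -> 1pm.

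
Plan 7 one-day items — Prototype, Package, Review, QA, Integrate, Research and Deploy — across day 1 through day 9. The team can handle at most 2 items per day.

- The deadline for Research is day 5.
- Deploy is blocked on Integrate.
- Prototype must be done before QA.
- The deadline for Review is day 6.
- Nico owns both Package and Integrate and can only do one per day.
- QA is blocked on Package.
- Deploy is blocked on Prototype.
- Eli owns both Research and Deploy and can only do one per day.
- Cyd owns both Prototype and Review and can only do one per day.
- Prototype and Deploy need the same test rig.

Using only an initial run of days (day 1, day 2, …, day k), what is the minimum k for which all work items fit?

The precedence chain requires at least 2 distinct days.
With at most 2 per day and 7 work items, at least 4 days are needed.
4 works (last occupied day: day 4): for example Research in day 4; QA in day 2; Integrate in day 2; Prototype in day 1; Package in day 1; Deploy in day 3; Review in day 3.

4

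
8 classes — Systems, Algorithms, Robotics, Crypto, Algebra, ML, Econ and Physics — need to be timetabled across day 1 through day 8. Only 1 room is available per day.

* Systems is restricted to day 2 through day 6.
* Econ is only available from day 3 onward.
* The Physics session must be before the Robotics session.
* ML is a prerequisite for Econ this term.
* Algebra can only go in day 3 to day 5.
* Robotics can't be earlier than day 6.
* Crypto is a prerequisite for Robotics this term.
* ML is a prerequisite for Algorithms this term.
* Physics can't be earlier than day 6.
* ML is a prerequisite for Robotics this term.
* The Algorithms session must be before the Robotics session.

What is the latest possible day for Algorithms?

day 7

Precedence pushes Algorithms to at least day 2; downstream work caps Algorithms at day 7.
Algorithms at day 7 is achievable: ML in day 1; Algorithms in day 7; Physics in day 6; Algebra in day 3; Systems in day 2; Robotics in day 8; Econ in day 4; Crypto in day 5.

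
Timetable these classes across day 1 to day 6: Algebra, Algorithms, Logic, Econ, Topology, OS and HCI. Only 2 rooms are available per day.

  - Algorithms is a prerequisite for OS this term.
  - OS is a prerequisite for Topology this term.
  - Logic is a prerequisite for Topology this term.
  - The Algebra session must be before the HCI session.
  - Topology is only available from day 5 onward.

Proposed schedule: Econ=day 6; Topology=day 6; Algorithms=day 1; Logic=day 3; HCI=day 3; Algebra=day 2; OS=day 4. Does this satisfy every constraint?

Yes

The Algebra session must be before the HCI session — holds.
Logic is a prerequisite for Topology this term — holds.
Only 2 rooms are available per day — holds.
OS is a prerequisite for Topology this term — holds.
Topology is only available from day 5 onward — holds.
Algorithms is a prerequisite for OS this term — holds.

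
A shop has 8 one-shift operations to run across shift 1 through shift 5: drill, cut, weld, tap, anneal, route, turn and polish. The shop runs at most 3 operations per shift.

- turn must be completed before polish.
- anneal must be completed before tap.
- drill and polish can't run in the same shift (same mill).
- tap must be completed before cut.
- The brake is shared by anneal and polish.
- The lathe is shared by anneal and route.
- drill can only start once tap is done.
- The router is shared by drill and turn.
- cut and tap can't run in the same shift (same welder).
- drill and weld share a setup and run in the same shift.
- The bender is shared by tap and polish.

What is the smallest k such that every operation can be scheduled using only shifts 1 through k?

The precedence chain requires at least 3 distinct shifts.
With at most 3 per shift and 8 operations, at least 3 shifts are needed.
Could 3 shifts be enough, i.e. nothing placed later than shift 3? No: tap must come after anneal (at shift 1 or later) → {shift 2, shift 3}; polish must come after turn (at shift 1 or later) → {shift 2, shift 3}; cut must come after tap (at shift 2 or later) → {shift 3}; tap must come before cut (at shift 3 or earlier) → {shift 2}; drill must come after tap (at shift 2 or later) → {shift 3}; polish can't share with drill (shift 3) → {shift 2}; polish can't share with tap (shift 2) → nothing is left.
So 3 shifts is not enough.
4 works (last occupied shift: shift 4): for example anneal=shift 1; tap=shift 2; drill=shift 3; polish=shift 4; weld=shift 3; turn=shift 1; cut=shift 3; route=shift 2.

4 shifts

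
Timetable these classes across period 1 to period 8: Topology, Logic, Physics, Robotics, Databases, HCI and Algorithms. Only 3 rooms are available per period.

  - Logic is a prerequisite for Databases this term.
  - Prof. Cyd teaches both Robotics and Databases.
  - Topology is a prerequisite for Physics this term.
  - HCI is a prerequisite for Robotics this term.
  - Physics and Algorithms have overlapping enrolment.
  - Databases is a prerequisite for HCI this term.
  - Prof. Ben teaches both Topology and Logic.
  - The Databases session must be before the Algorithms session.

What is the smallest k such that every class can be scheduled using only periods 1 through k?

4

The precedence chain requires at least 4 distinct periods.
With at most 3 per period and 7 classes, at least 3 periods are needed.
4 works (last occupied period: period 4): for example Algorithms -> period 4; Physics -> period 3; Topology -> period 2; Logic -> period 1; HCI -> period 3; Databases -> period 2; Robotics -> period 4.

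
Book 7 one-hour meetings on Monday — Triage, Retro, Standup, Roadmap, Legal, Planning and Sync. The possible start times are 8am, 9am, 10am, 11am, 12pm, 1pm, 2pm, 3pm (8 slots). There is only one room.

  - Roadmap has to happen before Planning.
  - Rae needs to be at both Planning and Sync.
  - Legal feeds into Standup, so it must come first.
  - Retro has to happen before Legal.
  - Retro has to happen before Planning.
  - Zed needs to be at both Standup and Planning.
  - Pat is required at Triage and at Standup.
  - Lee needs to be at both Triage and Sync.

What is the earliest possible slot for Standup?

10am

Precedence pushes Standup to at least 10am.
Standup at 10am is achievable: Legal in 9am, Sync in 2pm, Standup in 10am, Retro in 8am, Planning in 12pm, Roadmap in 11am, Triage in 1pm.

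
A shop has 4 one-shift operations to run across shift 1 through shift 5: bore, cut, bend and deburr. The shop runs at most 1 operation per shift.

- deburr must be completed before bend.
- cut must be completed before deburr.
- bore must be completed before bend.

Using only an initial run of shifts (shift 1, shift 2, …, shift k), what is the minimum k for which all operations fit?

4

The precedence chain requires at least 3 distinct shifts.
With at most 1 per shift and 4 operations, at least 4 shifts are needed.
4 works (last occupied shift: shift 4): for example bore in shift 3, deburr in shift 2, cut in shift 1, bend in shift 4.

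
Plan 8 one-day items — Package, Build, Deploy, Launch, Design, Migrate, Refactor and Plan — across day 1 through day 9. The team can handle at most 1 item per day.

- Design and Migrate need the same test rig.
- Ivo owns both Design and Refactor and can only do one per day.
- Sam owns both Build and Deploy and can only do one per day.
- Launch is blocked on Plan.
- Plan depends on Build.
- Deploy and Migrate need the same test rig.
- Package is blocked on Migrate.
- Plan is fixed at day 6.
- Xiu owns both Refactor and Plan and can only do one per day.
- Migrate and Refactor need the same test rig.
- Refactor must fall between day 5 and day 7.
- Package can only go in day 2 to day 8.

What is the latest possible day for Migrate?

day 7

Downstream work caps Migrate at day 7.
Migrate at day 7 is achievable: Plan in day 6; Design in day 3; Refactor in day 5; Build in day 1; Deploy in day 2; Package in day 8; Migrate in day 7; Launch in day 9.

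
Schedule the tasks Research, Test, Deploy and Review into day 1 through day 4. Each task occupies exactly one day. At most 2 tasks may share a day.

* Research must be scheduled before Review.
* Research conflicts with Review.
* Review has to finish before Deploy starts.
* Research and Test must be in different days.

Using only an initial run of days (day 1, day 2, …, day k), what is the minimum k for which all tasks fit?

The precedence chain requires at least 3 distinct days.
With at most 2 per day and 4 tasks, at least 2 days are needed.
3 works (last occupied day: day 3): for example Research -> day 1; Deploy -> day 3; Test -> day 2; Review -> day 2.

3 days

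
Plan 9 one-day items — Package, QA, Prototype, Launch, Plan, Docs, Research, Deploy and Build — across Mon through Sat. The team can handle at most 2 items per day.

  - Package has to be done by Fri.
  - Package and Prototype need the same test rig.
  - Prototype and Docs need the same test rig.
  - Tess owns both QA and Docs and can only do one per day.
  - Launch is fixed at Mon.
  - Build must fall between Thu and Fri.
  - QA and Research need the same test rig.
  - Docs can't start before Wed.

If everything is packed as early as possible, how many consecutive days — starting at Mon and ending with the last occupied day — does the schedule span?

With at most 2 per day and 9 work items, at least 5 days are needed.
Build can't be placed before Thu — that is day 4 counting from Mon — so the schedule must run through at least 4 days.
5 works (last occupied day: Fri): for example Research -> Thu; Package -> Mon; Docs -> Wed; Plan -> Wed; Prototype -> Tue; Deploy -> Fri; QA -> Tue; Launch -> Mon; Build -> Thu.

5 days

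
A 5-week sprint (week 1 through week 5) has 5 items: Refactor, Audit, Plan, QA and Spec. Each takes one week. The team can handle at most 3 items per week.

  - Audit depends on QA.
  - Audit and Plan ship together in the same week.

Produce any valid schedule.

Audit=week 2; QA=week 1; Spec=week 1; Refactor=week 1; Plan=week 2

Checking: QA(week 1) before Audit(week 2); Audit = Plan = week 2; max 3 per week (cap 3).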